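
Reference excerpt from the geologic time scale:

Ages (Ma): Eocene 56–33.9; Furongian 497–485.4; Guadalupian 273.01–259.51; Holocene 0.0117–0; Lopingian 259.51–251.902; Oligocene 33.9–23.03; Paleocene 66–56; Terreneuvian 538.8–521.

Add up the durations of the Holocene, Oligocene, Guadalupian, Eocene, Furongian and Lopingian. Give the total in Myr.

65.6897 million years

Duration is start − end for each: (0.0117 − 0) + (33.9 − 23.03) + (273.01 − 259.51) + (56 − 33.9) + (497 − 485.4) + (259.51 − 251.902).
That is 0.0117 + 10.87 + 13.5 + 22.1 + 11.6 + 7.608, which totals 65.6897 million years.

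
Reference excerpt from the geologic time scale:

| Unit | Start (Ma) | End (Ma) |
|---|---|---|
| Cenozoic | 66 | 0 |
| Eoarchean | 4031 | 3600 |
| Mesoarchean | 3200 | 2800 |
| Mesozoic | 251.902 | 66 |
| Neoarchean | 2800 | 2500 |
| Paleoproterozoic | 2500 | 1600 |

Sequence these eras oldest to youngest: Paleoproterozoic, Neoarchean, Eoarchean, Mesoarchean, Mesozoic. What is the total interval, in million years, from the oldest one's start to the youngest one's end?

From the excerpt: Paleoproterozoic 2500–1600; Neoarchean 2800–2500; Eoarchean 4031–3600; Mesoarchean 3200–2800; Mesozoic 251.902–66 (Ma).
Larger Ma is earlier, so the oldest is Eoarchean and the youngest is Mesozoic; oldest to youngest: Eoarchean, Mesoarchean, Neoarchean, Paleoproterozoic, Mesozoic.
Oldest start 4031 minus youngest end 66 gives 3965 Myr overall.

Eoarchean, Mesoarchean, Neoarchean, Paleoproterozoic, Mesozoic; total span 3965 Myr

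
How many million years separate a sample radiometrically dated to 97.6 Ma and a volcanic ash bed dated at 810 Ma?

810 − 97.6 = 712.4 million years.

712.4 million years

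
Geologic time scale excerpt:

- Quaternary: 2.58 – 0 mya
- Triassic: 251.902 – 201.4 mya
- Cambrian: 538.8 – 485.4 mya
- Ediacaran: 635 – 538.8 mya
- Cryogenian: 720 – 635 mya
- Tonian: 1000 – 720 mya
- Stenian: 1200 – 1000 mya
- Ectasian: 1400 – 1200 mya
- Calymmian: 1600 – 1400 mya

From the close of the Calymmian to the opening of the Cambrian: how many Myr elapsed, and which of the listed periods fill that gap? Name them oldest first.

861.2 million years; Ectasian, Stenian, Tonian, Cryogenian, Ediacaran

The Calymmian closes at 1400 Ma and the Cambrian opens at 538.8 Ma, so the interval is 1400 − 538.8 = 861.2 Myr.
A period fits inside if it starts at or after 1400 Ma and ends at or before 538.8 Ma; oldest first that gives Ectasian, Stenian, Tonian, Cryogenian, Ediacaran.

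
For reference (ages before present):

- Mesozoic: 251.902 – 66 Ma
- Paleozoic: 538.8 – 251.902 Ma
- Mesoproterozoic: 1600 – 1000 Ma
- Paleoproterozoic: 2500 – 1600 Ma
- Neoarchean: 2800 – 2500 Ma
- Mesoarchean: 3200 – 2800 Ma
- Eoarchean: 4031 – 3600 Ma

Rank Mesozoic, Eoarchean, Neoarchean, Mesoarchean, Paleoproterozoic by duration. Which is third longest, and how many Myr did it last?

Mesoarchean, 400 million years

Start − end for each: Mesozoic 251.902 − 66 = 185.902; Eoarchean 4031 − 3600 = 431; Neoarchean 2800 − 2500 = 300; Mesoarchean 3200 − 2800 = 400; Paleoproterozoic 2500 − 1600 = 900.
Ranking these from longest: Paleoproterozoic > Eoarchean > Mesoarchean > Neoarchean > Mesozoic.
Position 3 in that ranking is Mesoarchean, which lasted 400 Myr.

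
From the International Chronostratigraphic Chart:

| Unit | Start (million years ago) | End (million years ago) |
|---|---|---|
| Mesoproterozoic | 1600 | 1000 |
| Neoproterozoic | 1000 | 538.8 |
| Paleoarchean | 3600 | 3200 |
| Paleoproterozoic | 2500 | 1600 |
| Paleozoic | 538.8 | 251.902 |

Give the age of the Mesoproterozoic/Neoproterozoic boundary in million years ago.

The Mesoproterozoic ends and the Neoproterozoic begins at 1000 million years ago.

1000 million years ago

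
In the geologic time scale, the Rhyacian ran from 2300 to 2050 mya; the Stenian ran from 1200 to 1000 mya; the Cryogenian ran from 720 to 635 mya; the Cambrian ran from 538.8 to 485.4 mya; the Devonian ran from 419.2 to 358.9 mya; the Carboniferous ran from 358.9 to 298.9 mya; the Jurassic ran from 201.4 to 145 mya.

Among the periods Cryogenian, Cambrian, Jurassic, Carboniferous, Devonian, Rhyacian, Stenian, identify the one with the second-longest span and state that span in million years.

Durations: Cryogenian 85; Cambrian 53.4; Jurassic 56.4; Carboniferous 60; Devonian 60.3; Rhyacian 250; Stenian 200 Myr.
Sorted longest-first: Rhyacian (250), Stenian (200), Cryogenian (85), Devonian (60.3), Carboniferous (60), Jurassic (56.4), Cambrian (53.4).
The second longest is Stenian at 200 Myr.

Stenian, 200 million years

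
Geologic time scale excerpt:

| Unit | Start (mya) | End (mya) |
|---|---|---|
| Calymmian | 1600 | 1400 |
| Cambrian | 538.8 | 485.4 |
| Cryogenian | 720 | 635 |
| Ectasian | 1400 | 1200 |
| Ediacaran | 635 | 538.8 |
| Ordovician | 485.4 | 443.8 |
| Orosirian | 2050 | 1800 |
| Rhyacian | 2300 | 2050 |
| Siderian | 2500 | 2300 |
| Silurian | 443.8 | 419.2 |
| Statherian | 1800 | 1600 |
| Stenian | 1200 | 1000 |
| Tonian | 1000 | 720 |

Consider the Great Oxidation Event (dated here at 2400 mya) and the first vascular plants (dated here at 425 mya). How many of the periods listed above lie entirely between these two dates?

The older date is 2400 Ma and the younger is 425 Ma.
Periods with start < 2400 and end > 425 Ma: Rhyacian (2300–2050), Orosirian (2050–1800), Statherian (1800–1600), Calymmian (1600–1400), Ectasian (1400–1200), Stenian (1200–1000), Tonian (1000–720), Cryogenian (720–635), Ediacaran (635–538.8), Cambrian (538.8–485.4), Ordovician (485.4–443.8).
That is 11 complete periods.

11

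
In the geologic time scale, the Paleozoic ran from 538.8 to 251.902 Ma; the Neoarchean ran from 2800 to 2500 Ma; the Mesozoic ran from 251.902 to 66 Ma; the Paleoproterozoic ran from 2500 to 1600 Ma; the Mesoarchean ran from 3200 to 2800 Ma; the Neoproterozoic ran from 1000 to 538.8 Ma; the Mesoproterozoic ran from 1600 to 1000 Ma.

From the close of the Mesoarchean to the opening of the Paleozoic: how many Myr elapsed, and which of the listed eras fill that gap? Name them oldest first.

2261.2 million years; Neoarchean, Paleoproterozoic, Mesoproterozoic, Neoproterozoic

End of Mesoarchean = 2800 Ma; start of Paleozoic = 538.8 Ma.
Gap = 2800 − 538.8 = 2261.2 Myr.
Eras wholly inside 2800–538.8 Ma: Neoarchean (2800–2500), Paleoproterozoic (2500–1600), Mesoproterozoic (1600–1000), Neoproterozoic (1000–538.8).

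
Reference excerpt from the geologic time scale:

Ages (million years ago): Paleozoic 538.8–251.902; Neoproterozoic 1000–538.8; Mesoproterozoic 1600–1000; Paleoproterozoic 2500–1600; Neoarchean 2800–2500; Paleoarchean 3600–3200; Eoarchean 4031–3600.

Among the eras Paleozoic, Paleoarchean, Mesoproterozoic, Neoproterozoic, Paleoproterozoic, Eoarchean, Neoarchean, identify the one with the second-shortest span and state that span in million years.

Neoarchean, 300 million years

Durations: Paleozoic 286.898; Paleoarchean 400; Mesoproterozoic 600; Neoproterozoic 461.2; Paleoproterozoic 900; Eoarchean 431; Neoarchean 300 Myr.
Sorted shortest-first: Paleozoic (286.898), Neoarchean (300), Paleoarchean (400), Eoarchean (431), Neoproterozoic (461.2), Mesoproterozoic (600), Paleoproterozoic (900).
The second shortest is Neoarchean at 300 Myr.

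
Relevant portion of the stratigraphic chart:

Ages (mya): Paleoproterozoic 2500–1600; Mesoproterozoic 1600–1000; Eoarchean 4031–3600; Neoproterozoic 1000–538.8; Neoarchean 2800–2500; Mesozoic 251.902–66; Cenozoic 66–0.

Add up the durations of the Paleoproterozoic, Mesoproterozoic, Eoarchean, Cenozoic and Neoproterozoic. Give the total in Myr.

Each duration: Paleoproterozoic = 900; Mesoproterozoic = 600; Eoarchean = 431; Cenozoic = 66; Neoproterozoic = 461.2.
Sum: 900 + 600 + 431 + 66 + 461.2 = 2458.2 Myr.

2458.2 million years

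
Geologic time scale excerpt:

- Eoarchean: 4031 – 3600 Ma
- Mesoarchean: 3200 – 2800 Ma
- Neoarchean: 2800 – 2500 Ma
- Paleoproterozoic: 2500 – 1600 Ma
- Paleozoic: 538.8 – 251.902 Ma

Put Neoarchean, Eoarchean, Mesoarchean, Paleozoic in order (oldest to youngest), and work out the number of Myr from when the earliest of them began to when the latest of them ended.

Start ages (Ma): Eoarchean 4031, Mesoarchean 3200, Neoarchean 2800, Paleozoic 538.8.
Ordered oldest to youngest: Eoarchean, Mesoarchean, Neoarchean, Paleozoic.
Span = 4031 − 251.902 = 3779.098 Myr.

Eoarchean → Mesoarchean → Neoarchean → Paleozoic; total span 3779.098 Myr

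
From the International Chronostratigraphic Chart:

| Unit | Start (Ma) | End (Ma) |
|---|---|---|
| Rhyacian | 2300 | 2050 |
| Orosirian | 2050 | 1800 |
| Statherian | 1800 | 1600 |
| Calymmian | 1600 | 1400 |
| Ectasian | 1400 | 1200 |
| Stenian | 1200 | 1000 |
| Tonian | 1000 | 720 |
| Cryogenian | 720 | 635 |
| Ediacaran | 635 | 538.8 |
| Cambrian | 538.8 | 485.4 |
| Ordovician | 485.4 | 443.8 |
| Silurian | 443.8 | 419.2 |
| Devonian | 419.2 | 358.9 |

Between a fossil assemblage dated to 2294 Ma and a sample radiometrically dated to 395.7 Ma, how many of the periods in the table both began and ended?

11

2294 Ma sits inside the Rhyacian (2300–2050) and 395.7 Ma inside the Devonian (419.2–358.9); neither of those is wholly between the two dates.
The listed periods lying completely between them are Orosirian, Statherian, Calymmian, Ectasian, Stenian, Tonian, Cryogenian, Ediacaran, Cambrian, Ordovician, Silurian — 11 in all.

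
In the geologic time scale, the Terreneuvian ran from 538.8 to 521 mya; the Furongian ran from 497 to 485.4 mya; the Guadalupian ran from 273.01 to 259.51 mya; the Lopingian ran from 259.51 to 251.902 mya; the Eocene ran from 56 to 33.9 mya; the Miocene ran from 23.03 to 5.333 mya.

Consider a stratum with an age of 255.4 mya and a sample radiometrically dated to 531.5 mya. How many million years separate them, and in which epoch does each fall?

276.1 million years apart; the first in the Lopingian, the second in the Terreneuvian

Elapsed time: 531.5 − 255.4 = 276.1 Myr.
255.4 Ma lies within 259.51–251.902 Ma: Lopingian.
531.5 Ma lies within 538.8–521 Ma: Terreneuvian.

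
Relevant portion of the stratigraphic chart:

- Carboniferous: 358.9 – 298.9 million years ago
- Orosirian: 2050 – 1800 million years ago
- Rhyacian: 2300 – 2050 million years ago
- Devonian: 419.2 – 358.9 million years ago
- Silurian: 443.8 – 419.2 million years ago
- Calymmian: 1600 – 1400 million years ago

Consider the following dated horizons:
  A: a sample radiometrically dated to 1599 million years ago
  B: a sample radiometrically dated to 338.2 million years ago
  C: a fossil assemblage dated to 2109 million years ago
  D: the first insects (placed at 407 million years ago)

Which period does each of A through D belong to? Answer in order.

A: 1599 Ma lies in 1600–1400 Ma, so Calymmian.
B: 338.2 Ma lies in 358.9–298.9 Ma, so Carboniferous.
C: 2109 Ma lies in 2300–2050 Ma, so Rhyacian.
D: 407 Ma lies in 419.2–358.9 Ma, so Devonian.

A — Calymmian; B — Carboniferous; C — Rhyacian; D — Devonian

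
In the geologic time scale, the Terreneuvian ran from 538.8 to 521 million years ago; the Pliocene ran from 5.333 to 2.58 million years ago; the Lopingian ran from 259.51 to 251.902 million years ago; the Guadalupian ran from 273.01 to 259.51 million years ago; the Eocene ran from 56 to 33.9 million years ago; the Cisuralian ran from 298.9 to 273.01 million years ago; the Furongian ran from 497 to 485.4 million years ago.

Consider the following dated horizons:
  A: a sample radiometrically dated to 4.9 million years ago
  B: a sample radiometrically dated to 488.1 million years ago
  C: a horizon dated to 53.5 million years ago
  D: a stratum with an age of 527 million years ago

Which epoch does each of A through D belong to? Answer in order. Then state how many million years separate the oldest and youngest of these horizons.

Match each age against the start–end ranges in the excerpt: A = 4.9 Ma → Pliocene (5.333–2.58); B = 488.1 Ma → Furongian (497–485.4); C = 53.5 Ma → Eocene (56–33.9); D = 527 Ma → Terreneuvian (538.8–521).
The largest age is 527 Ma and the smallest is 4.9 Ma; their difference is 522.1 Myr.

A — Pliocene; B — Furongian; C — Eocene; D — Terreneuvian; span 522.1 million years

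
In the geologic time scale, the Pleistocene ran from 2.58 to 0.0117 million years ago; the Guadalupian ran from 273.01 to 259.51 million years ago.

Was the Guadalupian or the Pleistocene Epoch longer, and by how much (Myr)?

Guadalupian, by 10.9317 million years

Guadalupian: 273.01 − 259.51 = 13.5 Myr.
Pleistocene: 2.58 − 0.0117 = 2.5683 Myr.
Difference: 13.5 − 2.5683 = 10.9317 Myr, so the Guadalupian was longer.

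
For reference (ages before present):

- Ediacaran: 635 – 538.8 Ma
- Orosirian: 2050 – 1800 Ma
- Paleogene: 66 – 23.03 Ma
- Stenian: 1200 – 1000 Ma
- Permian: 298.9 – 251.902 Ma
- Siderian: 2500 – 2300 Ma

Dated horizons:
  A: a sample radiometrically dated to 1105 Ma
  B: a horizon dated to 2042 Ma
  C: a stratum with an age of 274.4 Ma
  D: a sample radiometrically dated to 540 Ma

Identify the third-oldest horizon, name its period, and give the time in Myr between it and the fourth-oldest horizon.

Larger Ma means older, so oldest first: B 2042 > A 1105 > D 540 > C 274.4.
Counting 3 along gives D (540 Ma); the excerpt puts that inside the Ediacaran, 635–538.8 Ma.
Next in line is C (274.4 Ma), and 540 − 274.4 = 265.6 Myr.

D, in the Ediacaran; 265.6 million years to C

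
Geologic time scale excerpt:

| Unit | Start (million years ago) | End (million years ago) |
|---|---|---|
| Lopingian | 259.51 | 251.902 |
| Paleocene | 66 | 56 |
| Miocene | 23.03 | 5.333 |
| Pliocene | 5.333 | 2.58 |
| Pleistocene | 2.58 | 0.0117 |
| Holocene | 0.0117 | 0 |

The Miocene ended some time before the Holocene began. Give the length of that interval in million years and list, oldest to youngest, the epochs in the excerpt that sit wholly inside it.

5.3213 million years; Pliocene, Pleistocene

The Miocene closes at 5.333 Ma and the Holocene opens at 0.0117 Ma, so the interval is 5.333 − 0.0117 = 5.3213 Myr.
An epoch fits inside if it starts at or after 5.333 Ma and ends at or before 0.0117 Ma; oldest first that gives Pliocene, Pleistocene.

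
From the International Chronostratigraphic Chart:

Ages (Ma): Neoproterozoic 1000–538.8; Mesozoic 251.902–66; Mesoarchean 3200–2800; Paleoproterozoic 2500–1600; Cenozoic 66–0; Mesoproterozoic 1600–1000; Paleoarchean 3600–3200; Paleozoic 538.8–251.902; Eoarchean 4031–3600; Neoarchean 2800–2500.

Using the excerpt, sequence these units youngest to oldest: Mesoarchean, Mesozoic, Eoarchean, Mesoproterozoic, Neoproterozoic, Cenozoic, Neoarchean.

Read off each span (Ma): Mesoarchean 3200–2800; Mesozoic 251.902–66; Eoarchean 4031–3600; Mesoproterozoic 1600–1000; Neoproterozoic 1000–538.8; Cenozoic 66–0; Neoarchean 2800–2500.
Larger Ma is older, so oldest→youngest is Eoarchean, Mesoarchean, Neoarchean, Mesoproterozoic, Neoproterozoic, Mesozoic, Cenozoic; reverse it for youngest→oldest.

Cenozoic, Mesozoic, Neoproterozoic, Mesoproterozoic, Neoarchean, Mesoarchean, Eoarchean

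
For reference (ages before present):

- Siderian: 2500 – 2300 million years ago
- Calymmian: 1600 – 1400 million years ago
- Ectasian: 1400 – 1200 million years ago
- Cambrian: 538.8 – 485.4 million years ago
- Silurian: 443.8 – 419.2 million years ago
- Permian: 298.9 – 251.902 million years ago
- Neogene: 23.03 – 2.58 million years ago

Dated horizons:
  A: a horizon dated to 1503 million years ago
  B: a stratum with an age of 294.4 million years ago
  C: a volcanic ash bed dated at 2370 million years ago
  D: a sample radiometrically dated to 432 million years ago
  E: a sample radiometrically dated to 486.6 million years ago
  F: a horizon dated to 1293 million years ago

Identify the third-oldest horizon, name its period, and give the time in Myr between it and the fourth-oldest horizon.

Sorted oldest-first by Ma: C (2370), A (1503), F (1293), E (486.6), D (432), B (294.4).
The third oldest is F at 1293 Ma, which lies in 1400–1200 Ma: the Ectasian.
The fourth oldest is E at 486.6 Ma; separation = |1293 − 486.6| = 806.4 Myr.

F, in the Ectasian; 806.4 million years to E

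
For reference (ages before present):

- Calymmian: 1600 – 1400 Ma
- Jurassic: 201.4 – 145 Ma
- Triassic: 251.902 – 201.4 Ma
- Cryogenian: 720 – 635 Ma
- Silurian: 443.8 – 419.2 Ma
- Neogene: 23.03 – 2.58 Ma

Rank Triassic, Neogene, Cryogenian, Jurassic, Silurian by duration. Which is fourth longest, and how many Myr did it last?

Durations: Triassic 50.502; Neogene 20.45; Cryogenian 85; Jurassic 56.4; Silurian 24.6 Myr.
Sorted longest-first: Cryogenian (85), Jurassic (56.4), Triassic (50.502), Silurian (24.6), Neogene (20.45).
The fourth longest is Silurian at 24.6 Myr.

Silurian, 24.6 million years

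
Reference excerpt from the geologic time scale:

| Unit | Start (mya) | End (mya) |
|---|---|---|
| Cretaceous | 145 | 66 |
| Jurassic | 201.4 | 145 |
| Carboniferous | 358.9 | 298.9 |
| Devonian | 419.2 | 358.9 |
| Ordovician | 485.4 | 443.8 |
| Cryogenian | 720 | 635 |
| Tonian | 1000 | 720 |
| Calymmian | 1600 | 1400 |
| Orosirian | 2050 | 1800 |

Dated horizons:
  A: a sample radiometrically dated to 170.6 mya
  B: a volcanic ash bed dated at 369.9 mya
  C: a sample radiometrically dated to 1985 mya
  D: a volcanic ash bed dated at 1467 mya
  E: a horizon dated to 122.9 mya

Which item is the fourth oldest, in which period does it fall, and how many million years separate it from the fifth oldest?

Sorted oldest-first by Ma: C (1985), D (1467), B (369.9), A (170.6), E (122.9).
The fourth oldest is A at 170.6 Ma, which lies in 201.4–145 Ma: the Jurassic.
The fifth oldest is E at 122.9 Ma; separation = |170.6 − 122.9| = 47.7 Myr.

A, in the Jurassic; 47.7 million years to E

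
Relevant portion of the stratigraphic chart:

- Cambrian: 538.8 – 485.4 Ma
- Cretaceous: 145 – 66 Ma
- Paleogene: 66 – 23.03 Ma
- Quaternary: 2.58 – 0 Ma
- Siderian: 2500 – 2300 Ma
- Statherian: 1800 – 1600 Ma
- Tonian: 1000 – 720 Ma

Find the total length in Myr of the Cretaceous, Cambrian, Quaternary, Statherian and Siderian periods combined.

Each duration: Cretaceous = 79; Cambrian = 53.4; Quaternary = 2.58; Statherian = 200; Siderian = 200.
Sum: 79 + 53.4 + 2.58 + 200 + 200 = 534.98 Myr.

534.98 million years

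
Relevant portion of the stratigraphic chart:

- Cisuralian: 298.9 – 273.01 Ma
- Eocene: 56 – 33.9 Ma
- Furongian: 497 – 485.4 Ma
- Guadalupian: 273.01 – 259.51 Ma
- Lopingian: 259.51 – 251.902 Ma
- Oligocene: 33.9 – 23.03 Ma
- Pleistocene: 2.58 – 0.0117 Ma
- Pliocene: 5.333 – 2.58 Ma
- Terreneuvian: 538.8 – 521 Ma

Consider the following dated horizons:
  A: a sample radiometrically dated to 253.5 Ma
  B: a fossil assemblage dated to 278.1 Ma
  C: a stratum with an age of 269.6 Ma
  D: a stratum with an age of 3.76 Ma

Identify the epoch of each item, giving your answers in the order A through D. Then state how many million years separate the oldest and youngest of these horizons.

A — Lopingian; B — Cisuralian; C — Guadalupian; D — Pliocene; span 274.34 million years

A: 253.5 Ma lies in 259.51–251.902 Ma, so Lopingian.
B: 278.1 Ma lies in 298.9–273.01 Ma, so Cisuralian.
C: 269.6 Ma lies in 273.01–259.51 Ma, so Guadalupian.
D: 3.76 Ma lies in 5.333–2.58 Ma, so Pliocene.
Oldest = 278.1 Ma, youngest = 3.76 Ma → span 274.34 Myr.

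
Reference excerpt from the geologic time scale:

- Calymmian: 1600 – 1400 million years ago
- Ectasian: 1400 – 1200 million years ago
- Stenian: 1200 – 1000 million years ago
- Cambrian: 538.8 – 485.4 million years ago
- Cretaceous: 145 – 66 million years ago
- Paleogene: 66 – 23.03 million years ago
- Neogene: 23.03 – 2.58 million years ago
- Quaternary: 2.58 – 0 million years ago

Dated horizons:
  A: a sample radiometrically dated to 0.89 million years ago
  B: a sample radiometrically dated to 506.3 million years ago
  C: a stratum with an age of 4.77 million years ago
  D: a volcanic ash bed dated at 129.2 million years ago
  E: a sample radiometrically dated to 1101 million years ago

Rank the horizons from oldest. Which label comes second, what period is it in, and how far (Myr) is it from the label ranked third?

B, in the Cambrian; 377.1 million years to D

Larger Ma means older, so oldest first: E 1101 > B 506.3 > D 129.2 > C 4.77 > A 0.89.
Counting 2 along gives B (506.3 Ma); the excerpt puts that inside the Cambrian, 538.8–485.4 Ma.
Next in line is D (129.2 Ma), and 506.3 − 129.2 = 377.1 Myr.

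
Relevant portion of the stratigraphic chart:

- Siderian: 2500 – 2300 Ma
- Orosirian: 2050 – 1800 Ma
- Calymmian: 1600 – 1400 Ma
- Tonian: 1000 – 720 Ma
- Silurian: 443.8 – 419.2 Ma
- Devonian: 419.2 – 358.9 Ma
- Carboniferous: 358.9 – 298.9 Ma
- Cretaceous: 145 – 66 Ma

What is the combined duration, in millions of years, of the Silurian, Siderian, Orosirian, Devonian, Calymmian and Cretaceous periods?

813.9 million years

Duration is start − end for each: (443.8 − 419.2) + (2500 − 2300) + (2050 − 1800) + (419.2 − 358.9) + (1600 − 1400) + (145 − 66).
That is 24.6 + 200 + 250 + 60.3 + 200 + 79, which totals 813.9 million years.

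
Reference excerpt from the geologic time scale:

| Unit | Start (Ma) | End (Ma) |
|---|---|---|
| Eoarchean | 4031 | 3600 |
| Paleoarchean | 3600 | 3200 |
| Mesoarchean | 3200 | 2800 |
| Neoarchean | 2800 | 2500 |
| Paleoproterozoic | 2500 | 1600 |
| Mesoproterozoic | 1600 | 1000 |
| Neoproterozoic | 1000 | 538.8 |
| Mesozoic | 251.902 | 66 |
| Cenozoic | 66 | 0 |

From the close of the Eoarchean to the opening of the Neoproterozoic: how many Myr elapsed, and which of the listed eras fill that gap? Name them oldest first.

The Eoarchean closes at 3600 Ma and the Neoproterozoic opens at 1000 Ma, so the interval is 3600 − 1000 = 2600 Myr.
An era fits inside if it starts at or after 3600 Ma and ends at or before 1000 Ma; oldest first that gives Paleoarchean, Mesoarchean, Neoarchean, Paleoproterozoic, Mesoproterozoic.

2600 million years; Paleoarchean, Mesoarchean, Neoarchean, Paleoproterozoic, Mesoproterozoic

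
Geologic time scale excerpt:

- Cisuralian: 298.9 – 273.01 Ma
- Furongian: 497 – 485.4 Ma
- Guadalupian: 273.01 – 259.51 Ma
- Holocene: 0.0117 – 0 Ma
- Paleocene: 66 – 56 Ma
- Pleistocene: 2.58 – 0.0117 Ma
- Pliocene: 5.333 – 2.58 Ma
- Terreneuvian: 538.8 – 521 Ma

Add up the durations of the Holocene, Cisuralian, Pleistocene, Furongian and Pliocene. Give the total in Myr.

Each duration: Holocene = 0.0117; Cisuralian = 25.89; Pleistocene = 2.5683; Furongian = 11.6; Pliocene = 2.753.
Sum: 0.0117 + 25.89 + 2.5683 + 11.6 + 2.753 = 42.823 Myr.

42.823 million years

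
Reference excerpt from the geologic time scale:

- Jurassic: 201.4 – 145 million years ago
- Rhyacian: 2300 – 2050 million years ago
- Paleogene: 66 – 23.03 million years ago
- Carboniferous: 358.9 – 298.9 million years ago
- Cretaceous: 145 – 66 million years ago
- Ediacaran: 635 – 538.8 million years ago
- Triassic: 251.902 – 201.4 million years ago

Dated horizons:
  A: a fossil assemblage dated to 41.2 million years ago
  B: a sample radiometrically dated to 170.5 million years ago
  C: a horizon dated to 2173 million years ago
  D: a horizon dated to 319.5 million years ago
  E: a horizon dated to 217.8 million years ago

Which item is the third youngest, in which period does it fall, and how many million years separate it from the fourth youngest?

E, in the Triassic; 101.7 million years to D

Sorted youngest-first by Ma: A (41.2), B (170.5), E (217.8), D (319.5), C (2173).
The third youngest is E at 217.8 Ma, which lies in 251.902–201.4 Ma: the Triassic.
The fourth youngest is D at 319.5 Ma; separation = |217.8 − 319.5| = 101.7 Myr.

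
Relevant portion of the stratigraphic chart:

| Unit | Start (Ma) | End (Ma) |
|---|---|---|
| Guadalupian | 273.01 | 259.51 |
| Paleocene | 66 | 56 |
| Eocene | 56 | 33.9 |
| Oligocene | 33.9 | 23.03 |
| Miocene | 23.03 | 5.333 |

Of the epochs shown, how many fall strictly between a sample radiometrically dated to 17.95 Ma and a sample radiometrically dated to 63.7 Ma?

2

63.7 Ma sits inside the Paleocene (66–56) and 17.95 Ma inside the Miocene (23.03–5.333); neither of those is wholly between the two dates.
The listed epochs lying completely between them are Eocene, Oligocene — 2 in all.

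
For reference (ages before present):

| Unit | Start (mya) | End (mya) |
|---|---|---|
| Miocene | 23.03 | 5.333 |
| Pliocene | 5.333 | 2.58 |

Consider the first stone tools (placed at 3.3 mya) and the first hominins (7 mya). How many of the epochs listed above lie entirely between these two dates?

Checking each listed span, none has both start < 7 Ma and end > 3.3 Ma — every epoch straddles one of the two dates or lies outside them — so the count is 0.

0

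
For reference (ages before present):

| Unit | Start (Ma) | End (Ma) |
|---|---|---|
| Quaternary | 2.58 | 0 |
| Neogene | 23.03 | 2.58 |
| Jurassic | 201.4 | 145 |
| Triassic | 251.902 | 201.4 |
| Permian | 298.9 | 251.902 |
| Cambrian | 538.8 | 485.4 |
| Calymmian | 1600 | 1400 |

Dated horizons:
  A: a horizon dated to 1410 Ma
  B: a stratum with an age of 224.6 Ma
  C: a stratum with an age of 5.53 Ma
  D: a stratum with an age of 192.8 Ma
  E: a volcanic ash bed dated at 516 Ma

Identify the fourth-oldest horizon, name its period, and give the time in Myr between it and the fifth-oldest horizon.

D, in the Jurassic; 187.27 million years to C

Sorted oldest-first by Ma: A (1410), E (516), B (224.6), D (192.8), C (5.53).
The fourth oldest is D at 192.8 Ma, which lies in 201.4–145 Ma: the Jurassic.
The fifth oldest is C at 5.53 Ma; separation = |192.8 − 5.53| = 187.27 Myr.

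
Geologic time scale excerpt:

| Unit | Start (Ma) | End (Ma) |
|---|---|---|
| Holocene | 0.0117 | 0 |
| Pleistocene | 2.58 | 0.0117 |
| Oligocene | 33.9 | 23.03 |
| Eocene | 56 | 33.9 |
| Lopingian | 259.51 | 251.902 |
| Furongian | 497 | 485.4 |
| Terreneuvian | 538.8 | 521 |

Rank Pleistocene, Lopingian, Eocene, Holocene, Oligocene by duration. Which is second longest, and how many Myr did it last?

Oligocene, 10.87 million years

Start − end for each: Pleistocene 2.58 − 0.0117 = 2.5683; Lopingian 259.51 − 251.902 = 7.608; Eocene 56 − 33.9 = 22.1; Holocene 0.0117 − 0 = 0.0117; Oligocene 33.9 − 23.03 = 10.87.
Ranking these from longest: Eocene > Oligocene > Lopingian > Pleistocene > Holocene.
Position 2 in that ranking is Oligocene, which lasted 10.87 Myr.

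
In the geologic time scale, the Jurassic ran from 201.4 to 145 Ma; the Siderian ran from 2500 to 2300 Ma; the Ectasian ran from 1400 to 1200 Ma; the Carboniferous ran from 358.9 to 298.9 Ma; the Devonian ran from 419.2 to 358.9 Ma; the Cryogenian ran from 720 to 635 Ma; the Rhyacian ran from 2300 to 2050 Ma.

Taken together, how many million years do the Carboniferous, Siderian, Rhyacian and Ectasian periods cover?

710 million years

Each duration: Carboniferous = 60; Siderian = 200; Rhyacian = 250; Ectasian = 200.
Sum: 60 + 200 + 250 + 200 = 710 Myr.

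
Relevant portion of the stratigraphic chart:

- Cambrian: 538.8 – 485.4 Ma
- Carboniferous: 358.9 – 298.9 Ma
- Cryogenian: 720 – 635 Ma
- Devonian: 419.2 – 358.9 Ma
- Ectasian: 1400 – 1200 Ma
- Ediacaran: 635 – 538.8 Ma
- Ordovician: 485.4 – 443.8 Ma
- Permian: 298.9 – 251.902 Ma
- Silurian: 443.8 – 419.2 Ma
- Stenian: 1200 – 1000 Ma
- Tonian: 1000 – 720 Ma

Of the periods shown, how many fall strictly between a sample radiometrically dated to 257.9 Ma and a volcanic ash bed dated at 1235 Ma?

9

1235 Ma sits inside the Ectasian (1400–1200) and 257.9 Ma inside the Permian (298.9–251.902); neither of those is wholly between the two dates.
The listed periods lying completely between them are Stenian, Tonian, Cryogenian, Ediacaran, Cambrian, Ordovician, Silurian, Devonian, Carboniferous — 9 in all.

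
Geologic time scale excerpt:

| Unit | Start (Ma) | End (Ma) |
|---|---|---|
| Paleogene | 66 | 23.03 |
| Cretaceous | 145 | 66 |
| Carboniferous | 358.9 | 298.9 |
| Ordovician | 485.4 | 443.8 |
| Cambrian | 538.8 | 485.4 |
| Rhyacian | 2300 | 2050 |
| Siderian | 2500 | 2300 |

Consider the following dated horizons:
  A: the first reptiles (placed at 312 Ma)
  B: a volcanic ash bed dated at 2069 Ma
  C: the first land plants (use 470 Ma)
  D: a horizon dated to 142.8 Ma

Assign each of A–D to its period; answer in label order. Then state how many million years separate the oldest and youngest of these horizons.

A: 312 Ma lies in 358.9–298.9 Ma, so Carboniferous.
B: 2069 Ma lies in 2300–2050 Ma, so Rhyacian.
C: 470 Ma lies in 485.4–443.8 Ma, so Ordovician.
D: 142.8 Ma lies in 145–66 Ma, so Cretaceous.
Oldest = 2069 Ma, youngest = 142.8 Ma → span 1926.2 Myr.

A — Carboniferous; B — Rhyacian; C — Ordovician; D — Cretaceous; span 1926.2 million years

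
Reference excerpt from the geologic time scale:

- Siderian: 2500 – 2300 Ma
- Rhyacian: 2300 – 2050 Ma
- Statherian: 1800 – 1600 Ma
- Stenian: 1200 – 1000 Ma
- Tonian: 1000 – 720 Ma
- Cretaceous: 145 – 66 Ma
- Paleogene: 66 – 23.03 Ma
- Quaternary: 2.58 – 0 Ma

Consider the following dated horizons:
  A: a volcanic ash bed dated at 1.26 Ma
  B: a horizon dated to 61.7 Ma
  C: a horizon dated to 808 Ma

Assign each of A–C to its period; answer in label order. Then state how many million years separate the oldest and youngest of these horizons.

A — Quaternary; B — Paleogene; C — Tonian; span 806.74 million years

A: 1.26 Ma lies in 2.58–0 Ma, so Quaternary.
B: 61.7 Ma lies in 66–23.03 Ma, so Paleogene.
C: 808 Ma lies in 1000–720 Ma, so Tonian.
Oldest = 808 Ma, youngest = 1.26 Ma → span 806.74 Myr.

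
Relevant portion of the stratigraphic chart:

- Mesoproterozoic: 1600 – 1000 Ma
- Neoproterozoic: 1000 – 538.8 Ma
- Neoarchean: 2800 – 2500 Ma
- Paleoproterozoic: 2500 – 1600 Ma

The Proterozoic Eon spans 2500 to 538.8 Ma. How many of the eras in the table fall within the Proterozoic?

Eras inside 2500–538.8 Ma: Paleoproterozoic, Mesoproterozoic, Neoproterozoic — 3 in total.

3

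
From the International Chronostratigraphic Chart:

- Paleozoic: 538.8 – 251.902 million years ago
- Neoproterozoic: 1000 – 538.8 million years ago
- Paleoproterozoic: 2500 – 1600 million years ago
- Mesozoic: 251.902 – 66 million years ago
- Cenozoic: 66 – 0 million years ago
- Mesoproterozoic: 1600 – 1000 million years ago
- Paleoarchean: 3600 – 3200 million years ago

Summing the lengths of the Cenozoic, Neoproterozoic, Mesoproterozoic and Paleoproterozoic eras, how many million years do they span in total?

Duration is start − end for each: (66 − 0) + (1000 − 538.8) + (1600 − 1000) + (2500 − 1600).
That is 66 + 461.2 + 600 + 900, which totals 2027.2 million years.

2027.2 million years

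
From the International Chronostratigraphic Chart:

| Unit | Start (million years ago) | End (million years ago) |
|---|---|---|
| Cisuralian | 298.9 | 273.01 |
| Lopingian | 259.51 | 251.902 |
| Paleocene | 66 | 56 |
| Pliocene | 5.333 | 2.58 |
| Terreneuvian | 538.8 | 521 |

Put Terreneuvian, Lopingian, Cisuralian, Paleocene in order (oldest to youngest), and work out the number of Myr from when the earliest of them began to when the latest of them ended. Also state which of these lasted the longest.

From the excerpt: Terreneuvian 538.8–521; Lopingian 259.51–251.902; Cisuralian 298.9–273.01; Paleocene 66–56 (Ma).
Larger Ma is earlier, so the oldest is Terreneuvian and the youngest is Paleocene; oldest to youngest: Terreneuvian, Cisuralian, Lopingian, Paleocene.
Oldest start 538.8 minus youngest end 56 gives 482.8 Myr overall.
Individual lengths (start − end): Lopingian 7.608; Cisuralian 25.89; Paleocene 10; Terreneuvian 17.8. The largest is Cisuralian at 25.89 Myr.

Terreneuvian, Cisuralian, Lopingian, Paleocene; total span 482.8 Myr; longest is Cisuralian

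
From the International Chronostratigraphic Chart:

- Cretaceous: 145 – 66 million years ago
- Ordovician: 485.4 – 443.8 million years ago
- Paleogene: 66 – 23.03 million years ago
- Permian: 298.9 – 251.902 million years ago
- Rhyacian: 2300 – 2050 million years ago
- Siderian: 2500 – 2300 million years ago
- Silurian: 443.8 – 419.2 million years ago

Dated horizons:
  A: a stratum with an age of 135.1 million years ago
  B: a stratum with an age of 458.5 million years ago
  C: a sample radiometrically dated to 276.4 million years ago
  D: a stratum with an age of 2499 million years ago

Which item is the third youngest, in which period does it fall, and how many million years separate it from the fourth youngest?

B, in the Ordovician; 2040.5 million years to D

Sorted youngest-first by Ma: A (135.1), C (276.4), B (458.5), D (2499).
The third youngest is B at 458.5 Ma, which lies in 485.4–443.8 Ma: the Ordovician.
The fourth youngest is D at 2499 Ma; separation = |458.5 − 2499| = 2040.5 Myr.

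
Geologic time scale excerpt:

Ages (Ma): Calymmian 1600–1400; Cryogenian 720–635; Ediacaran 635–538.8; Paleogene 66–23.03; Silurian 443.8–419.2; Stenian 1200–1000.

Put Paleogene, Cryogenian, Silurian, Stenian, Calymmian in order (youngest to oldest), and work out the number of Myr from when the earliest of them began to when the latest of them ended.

From the excerpt: Paleogene 66–23.03; Cryogenian 720–635; Silurian 443.8–419.2; Stenian 1200–1000; Calymmian 1600–1400 (Ma).
Larger Ma is earlier, so the oldest is Calymmian and the youngest is Paleogene; youngest to oldest: Paleogene, Silurian, Cryogenian, Stenian, Calymmian.
Oldest start 1600 minus youngest end 23.03 gives 1576.97 Myr overall.

Paleogene, Silurian, Cryogenian, Stenian, Calymmian; total span 1576.97 Myr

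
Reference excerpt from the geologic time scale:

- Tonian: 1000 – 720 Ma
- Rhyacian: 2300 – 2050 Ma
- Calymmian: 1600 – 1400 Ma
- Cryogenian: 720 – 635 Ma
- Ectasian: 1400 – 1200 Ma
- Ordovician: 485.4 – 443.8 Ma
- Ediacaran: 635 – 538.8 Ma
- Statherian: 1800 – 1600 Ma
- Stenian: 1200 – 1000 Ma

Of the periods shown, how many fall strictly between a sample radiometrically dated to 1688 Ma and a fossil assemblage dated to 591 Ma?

5

1688 Ma sits inside the Statherian (1800–1600) and 591 Ma inside the Ediacaran (635–538.8); neither of those is wholly between the two dates.
The listed periods lying completely between them are Calymmian, Ectasian, Stenian, Tonian, Cryogenian — 5 in all.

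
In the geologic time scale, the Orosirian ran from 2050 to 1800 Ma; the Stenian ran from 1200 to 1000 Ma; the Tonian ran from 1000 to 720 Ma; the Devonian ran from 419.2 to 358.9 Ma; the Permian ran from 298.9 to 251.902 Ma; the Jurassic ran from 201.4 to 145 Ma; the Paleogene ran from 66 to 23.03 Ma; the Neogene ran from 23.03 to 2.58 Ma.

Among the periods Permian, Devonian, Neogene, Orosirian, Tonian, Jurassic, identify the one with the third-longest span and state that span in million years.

Devonian, 60.3 million years

Start − end for each: Permian 298.9 − 251.902 = 46.998; Devonian 419.2 − 358.9 = 60.3; Neogene 23.03 − 2.58 = 20.45; Orosirian 2050 − 1800 = 250; Tonian 1000 − 720 = 280; Jurassic 201.4 − 145 = 56.4.
Ranking these from longest: Tonian > Orosirian > Devonian > Jurassic > Permian > Neogene.
Position 3 in that ranking is Devonian, which lasted 60.3 Myr.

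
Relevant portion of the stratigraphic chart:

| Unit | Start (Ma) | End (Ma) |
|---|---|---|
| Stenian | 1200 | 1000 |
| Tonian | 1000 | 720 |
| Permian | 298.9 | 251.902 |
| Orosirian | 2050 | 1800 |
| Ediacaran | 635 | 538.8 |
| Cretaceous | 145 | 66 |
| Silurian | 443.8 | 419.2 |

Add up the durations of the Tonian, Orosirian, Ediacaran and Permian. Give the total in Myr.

Duration is start − end for each: (1000 − 720) + (2050 − 1800) + (635 − 538.8) + (298.9 − 251.902).
That is 280 + 250 + 96.2 + 46.998, which totals 673.198 million years.

673.198 million years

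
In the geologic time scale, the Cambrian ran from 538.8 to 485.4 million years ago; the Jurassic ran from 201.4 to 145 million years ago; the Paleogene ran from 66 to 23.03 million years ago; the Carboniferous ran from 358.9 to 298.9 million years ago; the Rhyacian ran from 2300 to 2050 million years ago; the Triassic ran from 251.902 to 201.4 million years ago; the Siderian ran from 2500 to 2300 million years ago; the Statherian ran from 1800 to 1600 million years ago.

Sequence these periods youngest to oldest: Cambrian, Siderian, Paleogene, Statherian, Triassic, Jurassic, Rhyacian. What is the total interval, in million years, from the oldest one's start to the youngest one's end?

Paleogene → Jurassic → Triassic → Cambrian → Statherian → Rhyacian → Siderian; total span 2476.97 Myr

From the excerpt: Cambrian 538.8–485.4; Siderian 2500–2300; Paleogene 66–23.03; Statherian 1800–1600; Triassic 251.902–201.4; Jurassic 201.4–145; Rhyacian 2300–2050 (Ma).
Larger Ma is earlier, so the oldest is Siderian and the youngest is Paleogene; youngest to oldest: Paleogene, Jurassic, Triassic, Cambrian, Statherian, Rhyacian, Siderian.
Oldest start 2500 minus youngest end 23.03 gives 2476.97 Myr overall.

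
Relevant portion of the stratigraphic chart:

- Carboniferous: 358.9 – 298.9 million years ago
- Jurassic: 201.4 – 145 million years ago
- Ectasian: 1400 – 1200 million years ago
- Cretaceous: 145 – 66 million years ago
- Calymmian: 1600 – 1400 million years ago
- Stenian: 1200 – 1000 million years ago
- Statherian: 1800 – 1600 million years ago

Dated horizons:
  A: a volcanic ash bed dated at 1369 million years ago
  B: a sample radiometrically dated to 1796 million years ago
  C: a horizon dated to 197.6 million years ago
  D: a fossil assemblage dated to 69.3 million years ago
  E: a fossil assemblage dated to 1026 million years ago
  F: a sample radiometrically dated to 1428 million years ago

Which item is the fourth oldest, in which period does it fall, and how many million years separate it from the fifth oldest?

E, in the Stenian; 828.4 million years to C

Larger Ma means older, so oldest first: B 1796 > F 1428 > A 1369 > E 1026 > C 197.6 > D 69.3.
Counting 4 along gives E (1026 Ma); the excerpt puts that inside the Stenian, 1200–1000 Ma.
Next in line is C (197.6 Ma), and 1026 − 197.6 = 828.4 Myr.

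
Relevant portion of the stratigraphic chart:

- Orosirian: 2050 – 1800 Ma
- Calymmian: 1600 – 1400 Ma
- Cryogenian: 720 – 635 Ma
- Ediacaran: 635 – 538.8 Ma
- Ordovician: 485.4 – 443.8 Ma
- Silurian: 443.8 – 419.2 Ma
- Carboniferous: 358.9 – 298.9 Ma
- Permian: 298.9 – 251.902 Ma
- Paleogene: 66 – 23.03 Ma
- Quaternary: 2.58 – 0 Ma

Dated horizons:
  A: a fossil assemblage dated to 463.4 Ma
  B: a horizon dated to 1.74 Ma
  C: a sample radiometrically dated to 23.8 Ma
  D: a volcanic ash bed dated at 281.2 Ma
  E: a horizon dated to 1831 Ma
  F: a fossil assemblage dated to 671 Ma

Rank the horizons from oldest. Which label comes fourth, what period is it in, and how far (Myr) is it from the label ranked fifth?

Larger Ma means older, so oldest first: E 1831 > F 671 > A 463.4 > D 281.2 > C 23.8 > B 1.74.
Counting 4 along gives D (281.2 Ma); the excerpt puts that inside the Permian, 298.9–251.902 Ma.
Next in line is C (23.8 Ma), and 281.2 − 23.8 = 257.4 Myr.

D, in the Permian; 257.4 million years to C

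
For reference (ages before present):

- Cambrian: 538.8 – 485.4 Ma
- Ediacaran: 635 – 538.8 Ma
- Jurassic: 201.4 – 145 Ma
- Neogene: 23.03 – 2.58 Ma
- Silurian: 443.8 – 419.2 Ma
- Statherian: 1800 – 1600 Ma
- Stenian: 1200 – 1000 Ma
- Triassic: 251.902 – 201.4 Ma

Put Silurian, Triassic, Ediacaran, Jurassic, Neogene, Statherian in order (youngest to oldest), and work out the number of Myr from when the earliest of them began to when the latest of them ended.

Neogene, Jurassic, Triassic, Silurian, Ediacaran, Statherian; total span 1797.42 Myr

Start ages (Ma): Statherian 1800, Ediacaran 635, Silurian 443.8, Triassic 251.902, Jurassic 201.4, Neogene 23.03.
Ordered youngest to oldest: Neogene, Jurassic, Triassic, Silurian, Ediacaran, Statherian.
Span = 1800 − 2.58 = 1797.42 Myr.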